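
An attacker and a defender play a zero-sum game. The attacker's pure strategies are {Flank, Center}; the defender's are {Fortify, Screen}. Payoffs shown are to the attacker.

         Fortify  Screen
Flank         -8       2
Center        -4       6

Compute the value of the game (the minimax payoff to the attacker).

-4

Row minima: Flank → -8, Center → -4; maximin = -4.
Column maxima: Fortify → -4, Screen → 6; minimax = -4.
Since maximin = minimax = -4, there is a saddle point and the value is -4.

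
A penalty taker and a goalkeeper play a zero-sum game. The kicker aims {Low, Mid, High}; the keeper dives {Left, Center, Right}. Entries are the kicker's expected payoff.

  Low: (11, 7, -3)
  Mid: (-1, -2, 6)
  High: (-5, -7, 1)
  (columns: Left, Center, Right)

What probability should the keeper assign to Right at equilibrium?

1/2

Row minima: Low → -3, Mid → -2, High → -7; maximin = -2.
Column maxima: Left → 11, Center → 7, Right → 6; minimax = 6.
-2 ≠ 6, so there is no saddle point; optimal play is mixed.
High is strictly dominated by Mid, so the kicker never plays it.
Left is strictly dominated by Center (it gives the kicker strictly more in every row), so the keeper never plays it.
On the remaining 2×2 (Low, Mid vs Center, Right):
Let the kicker play Low with probability p. Expected payoff against Center: 7p + (-2)(1−p) = 9p − 2; against Right: (-3)p + 6(1−p) = −9p + 6.
Setting these equal: 9p − 2 = −9p + 6 ⇒ 18p = 8 ⇒ p = 4/9, and the value is (9)·(4/9) − 2 = 2.
For the keeper: with q = P(Center), equating Low's and Mid's payoffs gives 10q − 3 = −8q + 6 ⇒ q = 1/2.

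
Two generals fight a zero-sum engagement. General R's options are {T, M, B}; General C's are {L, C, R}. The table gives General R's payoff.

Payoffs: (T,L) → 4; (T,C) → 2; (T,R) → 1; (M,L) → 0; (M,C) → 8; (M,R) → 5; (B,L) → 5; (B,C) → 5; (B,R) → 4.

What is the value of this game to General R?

25/6

Row minima: T → 1, M → 0, B → 4; maximin = 4.
Column maxima: L → 5, C → 8, R → 5; minimax = 5.
4 ≠ 5, so there is no saddle point; optimal play is mixed.
T is strictly dominated by B, so General R never plays it.
C is strictly dominated by R (it gives General R strictly more in every row), so General C never plays it.
On the remaining 2×2 (M, B vs L, R):
Let General R play M with probability p. Expected payoff against L: 0p + 5(1−p) = −5p + 5; against R: 5p + 4(1−p) = p + 4.
Setting these equal: −5p + 5 = p + 4 ⇒ −6p = -1 ⇒ p = 1/6, and the value is (-5)·(1/6) + 5 = 25/6.
For General C: with q = P(L), equating M's and B's payoffs gives −5q + 5 = q + 4 ⇒ q = 1/6.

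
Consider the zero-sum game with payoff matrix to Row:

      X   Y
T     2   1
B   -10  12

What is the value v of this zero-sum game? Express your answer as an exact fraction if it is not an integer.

Row minima: T → 1, B → -10; maximin = 1.
Column maxima: X → 2, Y → 12; minimax = 2.
1 ≠ 2, so there is no saddle point; optimal play is mixed.
Let Row play T with probability p. Expected payoff against X: 2p + (-10)(1−p) = 12p − 10; against Y: 1p + 12(1−p) = −11p + 12.
Setting these equal: 12p − 10 = −11p + 12 ⇒ 23p = 22 ⇒ p = 22/23, and the value is (12)·(22/23) − 10 = 34/23.
For Column: with q = P(X), equating T's and B's payoffs gives q + 1 = −22q + 12 ⇒ q = 11/23.

34/23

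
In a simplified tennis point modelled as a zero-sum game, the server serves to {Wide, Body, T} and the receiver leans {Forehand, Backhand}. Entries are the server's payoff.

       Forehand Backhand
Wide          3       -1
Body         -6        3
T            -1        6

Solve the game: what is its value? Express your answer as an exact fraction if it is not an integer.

17/11

Row minima: Wide → -1, Body → -6, T → -1; maximin = -1.
Column maxima: Forehand → 3, Backhand → 6; minimax = 3.
-1 ≠ 3, so there is no saddle point; optimal play is mixed.
Body is strictly dominated by T, so the server never plays it.
On the remaining 2×2 (Wide, T vs Forehand, Backhand):
Let the server play Wide with probability p. Expected payoff against Forehand: 3p + (-1)(1−p) = 4p − 1; against Backhand: (-1)p + 6(1−p) = −7p + 6.
Setting these equal: 4p − 1 = −7p + 6 ⇒ 11p = 7 ⇒ p = 7/11, and the value is (4)·(7/11) − 1 = 17/11.
For the receiver: with q = P(Forehand), equating Wide's and T's payoffs gives 4q − 1 = −7q + 6 ⇒ q = 7/11.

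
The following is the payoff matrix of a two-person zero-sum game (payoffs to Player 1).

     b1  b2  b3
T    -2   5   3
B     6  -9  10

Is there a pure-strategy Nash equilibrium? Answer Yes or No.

No

Row minima: T → -2, B → -9; maximin = -2.
Column maxima: b1 → 6, b2 → 5, b3 → 10; minimax = 5.
-2 ≠ 5, so no pure-strategy equilibrium exists.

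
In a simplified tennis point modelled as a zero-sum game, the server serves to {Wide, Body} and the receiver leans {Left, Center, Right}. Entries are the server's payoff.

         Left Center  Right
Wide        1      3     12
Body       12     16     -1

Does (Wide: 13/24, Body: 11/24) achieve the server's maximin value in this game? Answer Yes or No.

Against Left this mix gives (13/24)·1 + (11/24)·12 = 145/24.
Against Center this mix gives (13/24)·3 + (11/24)·16 = 215/24.
Against Right this mix gives (13/24)·12 + (11/24)·(-1) = 145/24.
All of the receiver's active replies (Left, Right) yield 145/24, and no column does worse for the server. The mix makes the receiver indifferent and guarantees 145/24, so it is optimal.

Yes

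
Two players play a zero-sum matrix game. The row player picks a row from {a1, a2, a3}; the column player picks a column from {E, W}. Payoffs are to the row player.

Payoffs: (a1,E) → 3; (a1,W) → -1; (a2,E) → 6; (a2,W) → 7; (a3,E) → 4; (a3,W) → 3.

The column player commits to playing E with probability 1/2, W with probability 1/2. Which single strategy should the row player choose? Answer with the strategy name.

a2

Expected payoff of a1: (1/2)·3 + (1/2)·(-1) = 1.
Expected payoff of a2: (1/2)·6 + (1/2)·7 = 13/2.
Expected payoff of a3: (1/2)·4 + (1/2)·3 = 7/2.
The largest is 13/2, so the row player's best response is a2.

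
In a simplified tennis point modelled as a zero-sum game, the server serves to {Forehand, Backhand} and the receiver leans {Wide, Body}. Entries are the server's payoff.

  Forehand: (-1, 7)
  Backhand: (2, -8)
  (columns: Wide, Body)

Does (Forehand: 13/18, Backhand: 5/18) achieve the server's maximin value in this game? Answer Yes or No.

Against Wide this mix gives (13/18)·(-1) + (5/18)·2 = -1/6.
Against Body this mix gives (13/18)·7 + (5/18)·(-8) = 17/6.
The receiver will play Wide, holding the server to -1/6. Shifting weight toward the row that does better against Wide would raise this floor (the equalizing mix achieves 1/3 against both Wide and Body), so the proposed strategy is not optimal.

No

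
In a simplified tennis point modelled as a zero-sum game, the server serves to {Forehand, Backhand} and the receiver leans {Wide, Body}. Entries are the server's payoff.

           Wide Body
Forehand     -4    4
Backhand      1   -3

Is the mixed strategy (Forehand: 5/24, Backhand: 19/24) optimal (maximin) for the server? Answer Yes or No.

No

Against Wide this mix gives (5/24)·(-4) + (19/24)·1 = -1/24.
Against Body this mix gives (5/24)·4 + (19/24)·(-3) = -37/24.
The receiver will play Body, holding the server to -37/24. Shifting weight toward the row that does better against Body would raise this floor (the equalizing mix achieves -2/3 against both Body and Wide), so the proposed strategy is not optimal.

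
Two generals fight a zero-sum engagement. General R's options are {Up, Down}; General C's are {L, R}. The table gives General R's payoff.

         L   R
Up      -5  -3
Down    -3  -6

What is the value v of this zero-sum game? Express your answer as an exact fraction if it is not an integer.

-21/5

Row minima: Up → -5, Down → -6; maximin = -5.
Column maxima: L → -3, R → -3; minimax = -3.
-5 ≠ -3, so there is no saddle point; optimal play is mixed.
Let General R play Up with probability p. Expected payoff against L: (-5)p + (-3)(1−p) = −2p − 3; against R: (-3)p + (-6)(1−p) = 3p − 6.
Setting these equal: −2p − 3 = 3p − 6 ⇒ −5p = -3 ⇒ p = 3/5, and the value is (-2)·(3/5) − 3 = -21/5.
For General C: with q = P(L), equating Up's and Down's payoffs gives −2q − 3 = 3q − 6 ⇒ q = 3/5.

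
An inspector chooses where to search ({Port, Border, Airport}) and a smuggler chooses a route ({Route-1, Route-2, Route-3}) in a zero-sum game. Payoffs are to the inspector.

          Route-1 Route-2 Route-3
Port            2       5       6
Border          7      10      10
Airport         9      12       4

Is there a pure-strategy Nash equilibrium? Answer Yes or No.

Row minima: Port → 2, Border → 7, Airport → 4; maximin = 7.
Column maxima: Route-1 → 9, Route-2 → 12, Route-3 → 10; minimax = 9.
7 ≠ 9, so no pure-strategy equilibrium exists.

No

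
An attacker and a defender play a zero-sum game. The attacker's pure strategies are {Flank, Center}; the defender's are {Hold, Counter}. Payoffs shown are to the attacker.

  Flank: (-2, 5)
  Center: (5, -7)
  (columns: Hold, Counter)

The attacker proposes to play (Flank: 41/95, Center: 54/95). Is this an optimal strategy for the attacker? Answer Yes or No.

Against Hold this mix gives (41/95)·(-2) + (54/95)·5 = 188/95.
Against Counter this mix gives (41/95)·5 + (54/95)·(-7) = -173/95.
The defender will play Counter, holding the attacker to -173/95. Shifting weight toward the row that does better against Counter would raise this floor (the equalizing mix achieves 11/19 against both Counter and Hold), so the proposed strategy is not optimal.

No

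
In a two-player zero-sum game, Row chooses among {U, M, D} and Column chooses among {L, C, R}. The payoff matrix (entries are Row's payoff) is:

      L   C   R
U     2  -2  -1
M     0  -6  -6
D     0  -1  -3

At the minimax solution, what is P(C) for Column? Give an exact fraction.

2/3

Row minima: U → -2, M → -6, D → -3; maximin = -2.
Column maxima: L → 2, C → -1, R → -1; minimax = -1.
-2 ≠ -1, so there is no saddle point; optimal play is mixed.
M is strictly dominated by U, so Row never plays it.
L is strictly dominated by C (it gives Row strictly more in every row), so Column never plays it.
On the remaining 2×2 (U, D vs C, R):
Let Row play U with probability p. Expected payoff against C: (-2)p + (-1)(1−p) = −p − 1; against R: (-1)p + (-3)(1−p) = 2p − 3.
Setting these equal: −p − 1 = 2p − 3 ⇒ −3p = -2 ⇒ p = 2/3, and the value is (-1)·(2/3) − 1 = -5/3.
For Column: with q = P(C), equating U's and D's payoffs gives −q − 1 = 2q − 3 ⇒ q = 2/3.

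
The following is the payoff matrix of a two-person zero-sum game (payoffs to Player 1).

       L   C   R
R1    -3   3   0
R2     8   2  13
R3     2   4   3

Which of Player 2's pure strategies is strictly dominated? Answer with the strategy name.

R

L holds Player 1's payoff strictly below R in every row: -3 < 0, 8 < 13, 2 < 3.
So R is strictly dominated for Player 2.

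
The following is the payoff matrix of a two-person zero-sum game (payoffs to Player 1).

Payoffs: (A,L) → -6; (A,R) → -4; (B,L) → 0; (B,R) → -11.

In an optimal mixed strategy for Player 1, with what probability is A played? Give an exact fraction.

Row minima: A → -6, B → -11; maximin = -6.
Column maxima: L → 0, R → -4; minimax = -4.
-6 ≠ -4, so there is no saddle point; optimal play is mixed.
Let Player 1 play A with probability p. Expected payoff against L: (-6)p + 0(1−p) = −6p; against R: (-4)p + (-11)(1−p) = 7p − 11.
Setting these equal: −6p = 7p − 11 ⇒ −13p = -11 ⇒ p = 11/13, and the value is (-6)·(11/13) = -66/13.
For Player 2: with q = P(L), equating A's and B's payoffs gives −2q − 4 = 11q − 11 ⇒ q = 7/13.

11/13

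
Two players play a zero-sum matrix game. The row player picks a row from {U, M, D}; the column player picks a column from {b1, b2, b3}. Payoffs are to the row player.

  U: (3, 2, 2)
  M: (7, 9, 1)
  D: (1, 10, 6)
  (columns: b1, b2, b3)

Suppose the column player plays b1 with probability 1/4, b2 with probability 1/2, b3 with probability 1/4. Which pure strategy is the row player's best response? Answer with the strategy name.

Expected payoff of U: (1/4)·3 + (1/2)·2 + (1/4)·2 = 9/4.
Expected payoff of M: (1/4)·7 + (1/2)·9 + (1/4)·1 = 13/2.
Expected payoff of D: (1/4)·1 + (1/2)·10 + (1/4)·6 = 27/4.
The largest is 27/4, so the row player's best response is D.

D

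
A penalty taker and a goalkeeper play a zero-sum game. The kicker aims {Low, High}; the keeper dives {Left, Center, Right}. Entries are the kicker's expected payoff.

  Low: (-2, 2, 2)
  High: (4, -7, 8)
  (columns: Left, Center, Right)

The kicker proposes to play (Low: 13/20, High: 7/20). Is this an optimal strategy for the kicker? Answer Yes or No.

No

Against Left this mix gives (13/20)·(-2) + (7/20)·4 = 1/10.
Against Center this mix gives (13/20)·2 + (7/20)·(-7) = -23/20.
Against Right this mix gives (13/20)·2 + (7/20)·8 = 41/10.
The keeper will play Center, holding the kicker to -23/20. Shifting weight toward the row that does better against Center would raise this floor (the equalizing mix achieves -2/5 against both Center and Left), so the proposed strategy is not optimal.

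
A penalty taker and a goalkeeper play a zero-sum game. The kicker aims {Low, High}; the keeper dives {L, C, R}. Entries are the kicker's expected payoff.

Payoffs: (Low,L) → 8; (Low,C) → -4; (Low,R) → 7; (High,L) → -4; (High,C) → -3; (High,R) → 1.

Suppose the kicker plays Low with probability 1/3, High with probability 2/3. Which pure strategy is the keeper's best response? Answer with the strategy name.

C

If the keeper plays L, the kicker's expected payoff is (1/3)·8 + (2/3)·(-4) = 0.
If the keeper plays C, the kicker's expected payoff is (1/3)·(-4) + (2/3)·(-3) = -10/3.
If the keeper plays R, the kicker's expected payoff is (1/3)·7 + (2/3)·1 = 3.
The keeper minimizes the kicker's payoff; the smallest is -10/3, so the best response is C.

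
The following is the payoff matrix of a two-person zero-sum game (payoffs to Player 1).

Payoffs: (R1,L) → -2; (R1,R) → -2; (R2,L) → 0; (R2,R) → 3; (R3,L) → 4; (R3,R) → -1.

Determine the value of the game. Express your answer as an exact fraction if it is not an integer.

3/2

Row minima: R1 → -2, R2 → 0, R3 → -1; maximin = 0.
Column maxima: L → 4, R → 3; minimax = 3.
0 ≠ 3, so there is no saddle point; optimal play is mixed.
R1 is strictly dominated by R2, so Player 1 never plays it.
On the remaining 2×2 (R2, R3 vs L, R):
Let Player 1 play R2 with probability p. Expected payoff against L: 0p + 4(1−p) = −4p + 4; against R: 3p + (-1)(1−p) = 4p − 1.
Setting these equal: −4p + 4 = 4p − 1 ⇒ −8p = -5 ⇒ p = 5/8, and the value is (-4)·(5/8) + 4 = 3/2.
For Player 2: with q = P(L), equating R2's and R3's payoffs gives −3q + 3 = 5q − 1 ⇒ q = 1/2.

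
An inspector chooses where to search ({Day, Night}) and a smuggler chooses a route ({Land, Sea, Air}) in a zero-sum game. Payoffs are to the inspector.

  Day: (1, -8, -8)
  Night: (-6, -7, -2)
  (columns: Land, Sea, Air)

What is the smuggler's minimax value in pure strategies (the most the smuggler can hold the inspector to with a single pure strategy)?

Column maxima: Land → 1, Sea → -7, Air → -2.
The smallest of these is -7.

-7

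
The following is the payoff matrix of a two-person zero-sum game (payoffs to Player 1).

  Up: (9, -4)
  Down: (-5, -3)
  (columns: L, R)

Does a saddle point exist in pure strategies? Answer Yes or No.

No

Row minima: Up → -4, Down → -5; maximin = -4.
Column maxima: L → 9, R → -3; minimax = -3.
-4 ≠ -3, so no pure-strategy equilibrium exists.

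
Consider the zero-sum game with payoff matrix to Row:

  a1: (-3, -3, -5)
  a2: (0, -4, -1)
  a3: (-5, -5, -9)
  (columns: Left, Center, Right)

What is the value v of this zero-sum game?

Row minima: a1 → -5, a2 → -4, a3 → -9; maximin = -4.
Column maxima: Left → 0, Center → -3, Right → -1; minimax = -3.
-4 ≠ -3, so there is no saddle point; optimal play is mixed.
a3 is strictly dominated by a1, so Row never plays it.
Left is strictly dominated by Right (it gives Row strictly more in every row), so Column never plays it.
On the remaining 2×2 (a1, a2 vs Center, Right):
Let Row play a1 with probability p. Expected payoff against Center: (-3)p + (-4)(1−p) = p − 4; against Right: (-5)p + (-1)(1−p) = −4p − 1.
Setting these equal: p − 4 = −4p − 1 ⇒ 5p = 3 ⇒ p = 3/5, and the value is (1)·(3/5) − 4 = -17/5.
For Column: with q = P(Center), equating a1's and a2's payoffs gives 2q − 5 = −3q − 1 ⇒ q = 4/5.

-17/5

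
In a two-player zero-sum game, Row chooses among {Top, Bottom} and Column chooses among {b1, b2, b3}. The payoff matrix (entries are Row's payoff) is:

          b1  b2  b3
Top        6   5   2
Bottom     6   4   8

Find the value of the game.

Row minima: Top → 2, Bottom → 4; maximin = 4.
Column maxima: b1 → 6, b2 → 5, b3 → 8; minimax = 5.
4 ≠ 5, so there is no saddle point; optimal play is mixed.
b1 is strictly dominated by b2 (it gives Row strictly more in every row), so Column never plays it.
On the remaining 2×2 (Top, Bottom vs b2, b3):
Let Row play Top with probability p. Expected payoff against b2: 5p + 4(1−p) = p + 4; against b3: 2p + 8(1−p) = −6p + 8.
Setting these equal: p + 4 = −6p + 8 ⇒ 7p = 4 ⇒ p = 4/7, and the value is (1)·(4/7) + 4 = 32/7.
For Column: with q = P(b2), equating Top's and Bottom's payoffs gives 3q + 2 = −4q + 8 ⇒ q = 6/7.

32/7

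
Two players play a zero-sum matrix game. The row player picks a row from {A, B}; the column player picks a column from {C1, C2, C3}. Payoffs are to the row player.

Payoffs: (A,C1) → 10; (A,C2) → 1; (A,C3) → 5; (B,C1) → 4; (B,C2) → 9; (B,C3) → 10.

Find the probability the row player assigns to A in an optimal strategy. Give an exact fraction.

5/14

Row minima: A → 1, B → 4; maximin = 4.
Column maxima: C1 → 10, C2 → 9, C3 → 10; minimax = 9.
4 ≠ 9, so there is no saddle point; optimal play is mixed.
C3 is strictly dominated by C2 (it gives the row player strictly more in every row), so the column player never plays it.
On the remaining 2×2 (A, B vs C1, C2):
Let the row player play A with probability p. Expected payoff against C1: 10p + 4(1−p) = 6p + 4; against C2: 1p + 9(1−p) = −8p + 9.
Setting these equal: 6p + 4 = −8p + 9 ⇒ 14p = 5 ⇒ p = 5/14, and the value is (6)·(5/14) + 4 = 43/7.
For the column player: with q = P(C1), equating A's and B's payoffs gives 9q + 1 = −5q + 9 ⇒ q = 4/7.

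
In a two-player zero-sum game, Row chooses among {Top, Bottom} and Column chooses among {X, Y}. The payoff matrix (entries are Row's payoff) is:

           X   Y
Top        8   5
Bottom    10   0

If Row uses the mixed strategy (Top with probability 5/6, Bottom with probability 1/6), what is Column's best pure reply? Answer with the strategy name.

Y

If Column plays X, Row's expected payoff is (5/6)·8 + (1/6)·10 = 25/3.
If Column plays Y, Row's expected payoff is (5/6)·5 + (1/6)·0 = 25/6.
Column minimizes Row's payoff; the smallest is 25/6, so the best response is Y.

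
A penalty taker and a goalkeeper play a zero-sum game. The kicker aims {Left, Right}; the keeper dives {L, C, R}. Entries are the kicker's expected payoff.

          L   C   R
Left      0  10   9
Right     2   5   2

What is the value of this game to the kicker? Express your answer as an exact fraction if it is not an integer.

Row minima: Left → 0, Right → 2; maximin = 2.
Column maxima: L → 2, C → 10, R → 9; minimax = 2.
Since maximin = minimax = 2, there is a saddle point and the value is 2.

2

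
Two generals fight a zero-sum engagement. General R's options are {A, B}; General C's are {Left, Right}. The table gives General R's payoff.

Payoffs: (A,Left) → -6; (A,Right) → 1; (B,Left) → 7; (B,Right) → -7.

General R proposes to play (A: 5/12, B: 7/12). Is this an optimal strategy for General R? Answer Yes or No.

No

Against Left this mix gives (5/12)·(-6) + (7/12)·7 = 19/12.
Against Right this mix gives (5/12)·1 + (7/12)·(-7) = -11/3.
General C will play Right, holding General R to -11/3. Shifting weight toward the row that does better against Right would raise this floor (the equalizing mix achieves -5/3 against both Right and Left), so the proposed strategy is not optimal.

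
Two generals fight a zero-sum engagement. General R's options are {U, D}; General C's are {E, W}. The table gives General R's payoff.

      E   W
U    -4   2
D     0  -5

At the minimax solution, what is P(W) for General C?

4/11

Row minima: U → -4, D → -5; maximin = -4.
Column maxima: E → 0, W → 2; minimax = 0.
-4 ≠ 0, so there is no saddle point; optimal play is mixed.
Let General R play U with probability p. Expected payoff against E: (-4)p + 0(1−p) = −4p; against W: 2p + (-5)(1−p) = 7p − 5.
Setting these equal: −4p = 7p − 5 ⇒ −11p = -5 ⇒ p = 5/11, and the value is (-4)·(5/11) = -20/11.
For General C: with q = P(E), equating U's and D's payoffs gives −6q + 2 = 5q − 5 ⇒ q = 7/11.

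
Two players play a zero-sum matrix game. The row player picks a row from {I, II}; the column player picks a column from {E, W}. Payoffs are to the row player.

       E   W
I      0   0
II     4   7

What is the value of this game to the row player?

Row minima: I → 0, II → 4; maximin = 4.
Column maxima: E → 4, W → 7; minimax = 4.
Since maximin = minimax = 4, there is a saddle point and the value is 4.

4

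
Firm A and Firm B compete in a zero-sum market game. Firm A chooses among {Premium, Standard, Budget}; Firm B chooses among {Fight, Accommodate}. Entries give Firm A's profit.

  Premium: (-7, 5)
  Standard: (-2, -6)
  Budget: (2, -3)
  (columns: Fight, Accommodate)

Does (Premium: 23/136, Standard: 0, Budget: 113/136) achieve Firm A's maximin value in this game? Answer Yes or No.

Against Fight this mix gives (23/136)·(-7) + (113/136)·2 = 65/136.
Against Accommodate this mix gives (23/136)·5 + (113/136)·(-3) = -28/17.
Firm B will play Accommodate, holding Firm A to -28/17. Shifting weight toward the row that does better against Accommodate would raise this floor (the equalizing mix achieves -11/17 against both Accommodate and Fight), so the proposed strategy is not optimal.

No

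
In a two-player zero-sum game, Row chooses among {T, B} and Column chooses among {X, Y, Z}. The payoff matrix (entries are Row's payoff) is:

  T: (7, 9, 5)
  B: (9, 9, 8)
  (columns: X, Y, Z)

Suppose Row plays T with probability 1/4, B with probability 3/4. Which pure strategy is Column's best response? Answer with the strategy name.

Z

If Column plays X, Row's expected payoff is (1/4)·7 + (3/4)·9 = 17/2.
If Column plays Y, Row's expected payoff is (1/4)·9 + (3/4)·9 = 9.
If Column plays Z, Row's expected payoff is (1/4)·5 + (3/4)·8 = 29/4.
Column minimizes Row's payoff; the smallest is 29/4, so the best response is Z.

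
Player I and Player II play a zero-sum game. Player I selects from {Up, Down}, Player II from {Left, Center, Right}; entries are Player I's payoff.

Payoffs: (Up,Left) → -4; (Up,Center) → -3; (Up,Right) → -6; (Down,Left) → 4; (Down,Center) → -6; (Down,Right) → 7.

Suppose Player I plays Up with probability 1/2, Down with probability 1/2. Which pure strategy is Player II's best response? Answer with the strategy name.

If Player II plays Left, Player I's expected payoff is (1/2)·(-4) + (1/2)·4 = 0.
If Player II plays Center, Player I's expected payoff is (1/2)·(-3) + (1/2)·(-6) = -9/2.
If Player II plays Right, Player I's expected payoff is (1/2)·(-6) + (1/2)·7 = 1/2.
Player II minimizes Player I's payoff; the smallest is -9/2, so the best response is Center.

Center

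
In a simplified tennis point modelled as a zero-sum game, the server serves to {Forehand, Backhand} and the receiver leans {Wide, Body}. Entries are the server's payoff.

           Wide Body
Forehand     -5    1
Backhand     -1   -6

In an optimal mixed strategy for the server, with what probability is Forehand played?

Row minima: Forehand → -5, Backhand → -6; maximin = -5.
Column maxima: Wide → -1, Body → 1; minimax = -1.
-5 ≠ -1, so there is no saddle point; optimal play is mixed.
Let the server play Forehand with probability p. Expected payoff against Wide: (-5)p + (-1)(1−p) = −4p − 1; against Body: 1p + (-6)(1−p) = 7p − 6.
Setting these equal: −4p − 1 = 7p − 6 ⇒ −11p = -5 ⇒ p = 5/11, and the value is (-4)·(5/11) − 1 = -31/11.
For the receiver: with q = P(Wide), equating Forehand's and Backhand's payoffs gives −6q + 1 = 5q − 6 ⇒ q = 7/11.

5/11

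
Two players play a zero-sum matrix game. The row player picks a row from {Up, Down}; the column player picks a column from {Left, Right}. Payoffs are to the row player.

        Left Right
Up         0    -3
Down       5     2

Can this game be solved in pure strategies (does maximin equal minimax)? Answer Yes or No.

Row minima: Up → -3, Down → 2; maximin = 2.
Column maxima: Left → 5, Right → 2; minimax = 2.
maximin = minimax = 2, so a saddle point exists.

Yes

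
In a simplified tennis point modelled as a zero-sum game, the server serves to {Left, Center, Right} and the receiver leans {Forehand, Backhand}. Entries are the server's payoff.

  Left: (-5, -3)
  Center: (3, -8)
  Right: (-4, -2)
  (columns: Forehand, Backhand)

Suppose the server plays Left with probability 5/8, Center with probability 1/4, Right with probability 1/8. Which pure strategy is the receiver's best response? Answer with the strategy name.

Backhand

If the receiver plays Forehand, the server's expected payoff is (5/8)·(-5) + (1/4)·3 + (1/8)·(-4) = -23/8.
If the receiver plays Backhand, the server's expected payoff is (5/8)·(-3) + (1/4)·(-8) + (1/8)·(-2) = -33/8.
The receiver minimizes the server's payoff; the smallest is -33/8, so the best response is Backhand.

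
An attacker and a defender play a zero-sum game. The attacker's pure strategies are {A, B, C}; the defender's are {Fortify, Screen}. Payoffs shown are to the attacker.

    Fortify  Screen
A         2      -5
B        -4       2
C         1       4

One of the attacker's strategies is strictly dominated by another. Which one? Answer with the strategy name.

B

C gives a strictly higher payoff than B against every column: 1 > -4, 4 > 2.
So B is strictly dominated and the attacker never plays it.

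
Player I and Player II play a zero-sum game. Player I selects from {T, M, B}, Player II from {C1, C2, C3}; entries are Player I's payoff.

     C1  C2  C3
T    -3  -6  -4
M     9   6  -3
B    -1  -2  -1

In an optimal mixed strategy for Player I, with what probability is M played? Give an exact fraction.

Row minima: T → -6, M → -3, B → -2; maximin = -2.
Column maxima: C1 → 9, C2 → 6, C3 → -1; minimax = -1.
-2 ≠ -1, so there is no saddle point; optimal play is mixed.
T is strictly dominated by M, so Player I never plays it.
C1 is strictly dominated by C2 (it gives Player I strictly more in every row), so Player II never plays it.
On the remaining 2×2 (M, B vs C2, C3):
Let Player I play M with probability p. Expected payoff against C2: 6p + (-2)(1−p) = 8p − 2; against C3: (-3)p + (-1)(1−p) = −2p − 1.
Setting these equal: 8p − 2 = −2p − 1 ⇒ 10p = 1 ⇒ p = 1/10, and the value is (8)·(1/10) − 2 = -6/5.
For Player II: with q = P(C2), equating M's and B's payoffs gives 9q − 3 = −q − 1 ⇒ q = 1/5.

1/10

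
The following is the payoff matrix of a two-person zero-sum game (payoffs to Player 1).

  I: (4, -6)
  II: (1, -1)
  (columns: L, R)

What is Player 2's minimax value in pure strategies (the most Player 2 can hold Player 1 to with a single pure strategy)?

-1

Column maxima: L → 4, R → -1.
The smallest of these is -1.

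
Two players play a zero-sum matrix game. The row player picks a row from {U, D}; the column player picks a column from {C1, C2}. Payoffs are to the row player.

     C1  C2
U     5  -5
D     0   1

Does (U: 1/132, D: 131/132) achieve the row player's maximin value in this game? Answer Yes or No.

Against C1 this mix gives (1/132)·5 + (131/132)·0 = 5/132.
Against C2 this mix gives (1/132)·(-5) + (131/132)·1 = 21/22.
The column player will play C1, holding the row player to 5/132. Shifting weight toward the row that does better against C1 would raise this floor (the equalizing mix achieves 5/11 against both C1 and C2), so the proposed strategy is not optimal.

No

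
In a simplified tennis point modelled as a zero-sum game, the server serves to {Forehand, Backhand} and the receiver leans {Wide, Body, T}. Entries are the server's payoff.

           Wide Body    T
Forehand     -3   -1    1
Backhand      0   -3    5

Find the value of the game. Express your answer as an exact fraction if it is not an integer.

Row minima: Forehand → -3, Backhand → -3; maximin = -3.
Column maxima: Wide → 0, Body → -1, T → 5; minimax = -1.
-3 ≠ -1, so there is no saddle point; optimal play is mixed.
T is strictly dominated by Wide (it gives the server strictly more in every row), so the receiver never plays it.
On the remaining 2×2 (Forehand, Backhand vs Wide, Body):
Let the server play Forehand with probability p. Expected payoff against Wide: (-3)p + 0(1−p) = −3p; against Body: (-1)p + (-3)(1−p) = 2p − 3.
Setting these equal: −3p = 2p − 3 ⇒ −5p = -3 ⇒ p = 3/5, and the value is (-3)·(3/5) = -9/5.
For the receiver: with q = P(Wide), equating Forehand's and Backhand's payoffs gives −2q − 1 = 3q − 3 ⇒ q = 2/5.

-9/5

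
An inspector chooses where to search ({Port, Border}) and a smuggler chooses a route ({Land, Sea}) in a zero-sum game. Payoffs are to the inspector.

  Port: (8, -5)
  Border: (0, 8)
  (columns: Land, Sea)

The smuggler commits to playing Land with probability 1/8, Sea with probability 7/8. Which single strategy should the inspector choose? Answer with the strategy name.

Border

Expected payoff of Port: (1/8)·8 + (7/8)·(-5) = -27/8.
Expected payoff of Border: (1/8)·0 + (7/8)·8 = 7.
The largest is 7, so the inspector's best response is Border.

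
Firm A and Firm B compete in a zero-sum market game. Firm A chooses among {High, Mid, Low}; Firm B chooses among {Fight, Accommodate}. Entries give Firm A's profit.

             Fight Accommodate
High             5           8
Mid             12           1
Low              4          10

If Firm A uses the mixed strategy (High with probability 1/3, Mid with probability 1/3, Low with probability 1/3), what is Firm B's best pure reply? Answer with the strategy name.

If Firm B plays Fight, Firm A's expected payoff is (1/3)·5 + (1/3)·12 + (1/3)·4 = 7.
If Firm B plays Accommodate, Firm A's expected payoff is (1/3)·8 + (1/3)·1 + (1/3)·10 = 19/3.
Firm B minimizes Firm A's payoff; the smallest is 19/3, so the best response is Accommodate.

Accommodate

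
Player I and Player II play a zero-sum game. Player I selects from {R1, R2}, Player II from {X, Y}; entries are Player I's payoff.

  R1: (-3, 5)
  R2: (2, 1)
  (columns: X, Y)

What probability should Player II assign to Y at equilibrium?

Row minima: R1 → -3, R2 → 1; maximin = 1.
Column maxima: X → 2, Y → 5; minimax = 2.
1 ≠ 2, so there is no saddle point; optimal play is mixed.
Let Player I play R1 with probability p. Expected payoff against X: (-3)p + 2(1−p) = −5p + 2; against Y: 5p + 1(1−p) = 4p + 1.
Setting these equal: −5p + 2 = 4p + 1 ⇒ −9p = -1 ⇒ p = 1/9, and the value is (-5)·(1/9) + 2 = 13/9.
For Player II: with q = P(X), equating R1's and R2's payoffs gives −8q + 5 = q + 1 ⇒ q = 4/9.

5/9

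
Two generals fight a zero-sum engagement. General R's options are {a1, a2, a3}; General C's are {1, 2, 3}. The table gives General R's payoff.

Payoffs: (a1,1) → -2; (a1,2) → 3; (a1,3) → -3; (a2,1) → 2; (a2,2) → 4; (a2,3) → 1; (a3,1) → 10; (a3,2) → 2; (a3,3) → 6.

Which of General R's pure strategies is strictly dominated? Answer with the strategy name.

a1

a2 gives a strictly higher payoff than a1 against every column: 2 > -2, 4 > 3, 1 > -3.
So a1 is strictly dominated and General R never plays it.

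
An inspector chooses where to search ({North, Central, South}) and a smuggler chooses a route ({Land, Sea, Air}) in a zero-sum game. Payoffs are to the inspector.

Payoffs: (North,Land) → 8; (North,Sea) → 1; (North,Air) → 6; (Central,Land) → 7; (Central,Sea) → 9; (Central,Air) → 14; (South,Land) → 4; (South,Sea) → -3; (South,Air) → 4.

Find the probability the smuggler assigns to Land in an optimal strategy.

Row minima: North → 1, Central → 7, South → -3; maximin = 7.
Column maxima: Land → 8, Sea → 9, Air → 14; minimax = 8.
7 ≠ 8, so there is no saddle point; optimal play is mixed.
South is strictly dominated by North, so the inspector never plays it.
Air is strictly dominated by Sea (it gives the inspector strictly more in every row), so the smuggler never plays it.
On the remaining 2×2 (North, Central vs Land, Sea):
Let the inspector play North with probability p. Expected payoff against Land: 8p + 7(1−p) = p + 7; against Sea: 1p + 9(1−p) = −8p + 9.
Setting these equal: p + 7 = −8p + 9 ⇒ 9p = 2 ⇒ p = 2/9, and the value is (1)·(2/9) + 7 = 65/9.
For the smuggler: with q = P(Land), equating North's and Central's payoffs gives 7q + 1 = −2q + 9 ⇒ q = 8/9.

8/9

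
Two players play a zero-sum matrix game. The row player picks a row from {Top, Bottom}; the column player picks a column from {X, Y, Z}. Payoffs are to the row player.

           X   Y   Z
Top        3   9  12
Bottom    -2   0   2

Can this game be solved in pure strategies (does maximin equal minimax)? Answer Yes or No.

Yes

Row minima: Top → 3, Bottom → -2; maximin = 3.
Column maxima: X → 3, Y → 9, Z → 12; minimax = 3.
maximin = minimax = 3, so a saddle point exists.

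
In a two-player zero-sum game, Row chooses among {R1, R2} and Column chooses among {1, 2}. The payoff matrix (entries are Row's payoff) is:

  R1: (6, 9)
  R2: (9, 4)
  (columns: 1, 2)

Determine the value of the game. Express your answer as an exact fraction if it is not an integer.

57/8

Row minima: R1 → 6, R2 → 4; maximin = 6.
Column maxima: 1 → 9, 2 → 9; minimax = 9.
6 ≠ 9, so there is no saddle point; optimal play is mixed.
Let Row play R1 with probability p. Expected payoff against 1: 6p + 9(1−p) = −3p + 9; against 2: 9p + 4(1−p) = 5p + 4.
Setting these equal: −3p + 9 = 5p + 4 ⇒ −8p = -5 ⇒ p = 5/8, and the value is (-3)·(5/8) + 9 = 57/8.
For Column: with q = P(1), equating R1's and R2's payoffs gives −3q + 9 = 5q + 4 ⇒ q = 5/8.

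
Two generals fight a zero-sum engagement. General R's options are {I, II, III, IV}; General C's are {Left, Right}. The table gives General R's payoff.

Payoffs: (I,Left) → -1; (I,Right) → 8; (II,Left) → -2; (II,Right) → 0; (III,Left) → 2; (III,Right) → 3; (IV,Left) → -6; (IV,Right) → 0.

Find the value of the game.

2

Row minima: I → -1, II → -2, III → 2, IV → -6; maximin = 2.
Column maxima: Left → 2, Right → 8; minimax = 2.
Since maximin = minimax = 2, there is a saddle point and the value is 2.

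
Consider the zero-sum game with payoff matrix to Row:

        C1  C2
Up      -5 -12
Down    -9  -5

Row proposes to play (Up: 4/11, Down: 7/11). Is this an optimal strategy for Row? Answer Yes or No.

Against C1 this mix gives (4/11)·(-5) + (7/11)·(-9) = -83/11.
Against C2 this mix gives (4/11)·(-12) + (7/11)·(-5) = -83/11.
All of Column's active replies (C1, C2) yield -83/11, and no column does worse for Row. The mix makes Column indifferent and guarantees -83/11, so it is optimal.

Yes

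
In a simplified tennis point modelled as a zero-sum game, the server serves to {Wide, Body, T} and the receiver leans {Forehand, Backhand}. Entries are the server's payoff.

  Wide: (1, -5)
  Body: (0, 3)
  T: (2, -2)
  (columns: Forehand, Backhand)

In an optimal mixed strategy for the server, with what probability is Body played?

Row minima: Wide → -5, Body → 0, T → -2; maximin = 0.
Column maxima: Forehand → 2, Backhand → 3; minimax = 2.
0 ≠ 2, so there is no saddle point; optimal play is mixed.
Wide is strictly dominated by T, so the server never plays it.
On the remaining 2×2 (Body, T vs Forehand, Backhand):
Let the server play Body with probability p. Expected payoff against Forehand: 0p + 2(1−p) = −2p + 2; against Backhand: 3p + (-2)(1−p) = 5p − 2.
Setting these equal: −2p + 2 = 5p − 2 ⇒ −7p = -4 ⇒ p = 4/7, and the value is (-2)·(4/7) + 2 = 6/7.
For the receiver: with q = P(Forehand), equating Body's and T's payoffs gives −3q + 3 = 4q − 2 ⇒ q = 5/7.

4/7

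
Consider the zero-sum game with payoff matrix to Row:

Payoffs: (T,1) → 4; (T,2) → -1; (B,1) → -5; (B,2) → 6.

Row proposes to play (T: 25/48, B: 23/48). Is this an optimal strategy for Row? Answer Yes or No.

Against 1 this mix gives (25/48)·4 + (23/48)·(-5) = -5/16.
Against 2 this mix gives (25/48)·(-1) + (23/48)·6 = 113/48.
Column will play 1, holding Row to -5/16. Shifting weight toward the row that does better against 1 would raise this floor (the equalizing mix achieves 19/16 against both 1 and 2), so the proposed strategy is not optimal.

No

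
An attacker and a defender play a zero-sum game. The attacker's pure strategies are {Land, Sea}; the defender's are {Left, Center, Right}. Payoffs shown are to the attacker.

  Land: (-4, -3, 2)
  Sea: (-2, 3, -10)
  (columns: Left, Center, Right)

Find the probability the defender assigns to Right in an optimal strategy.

1/7

Row minima: Land → -4, Sea → -10; maximin = -4.
Column maxima: Left → -2, Center → 3, Right → 2; minimax = -2.
-4 ≠ -2, so there is no saddle point; optimal play is mixed.
Center is strictly dominated by Left (it gives the attacker strictly more in every row), so the defender never plays it.
On the remaining 2×2 (Land, Sea vs Left, Right):
Let the attacker play Land with probability p. Expected payoff against Left: (-4)p + (-2)(1−p) = −2p − 2; against Right: 2p + (-10)(1−p) = 12p − 10.
Setting these equal: −2p − 2 = 12p − 10 ⇒ −14p = -8 ⇒ p = 4/7, and the value is (-2)·(4/7) − 2 = -22/7.
For the defender: with q = P(Left), equating Land's and Sea's payoffs gives −6q + 2 = 8q − 10 ⇒ q = 6/7.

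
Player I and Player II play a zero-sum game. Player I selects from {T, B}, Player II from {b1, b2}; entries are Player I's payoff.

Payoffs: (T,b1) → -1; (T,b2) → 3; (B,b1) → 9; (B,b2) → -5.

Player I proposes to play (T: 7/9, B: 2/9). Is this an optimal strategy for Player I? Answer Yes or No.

Yes

Against b1 this mix gives (7/9)·(-1) + (2/9)·9 = 11/9.
Against b2 this mix gives (7/9)·3 + (2/9)·(-5) = 11/9.
All of Player II's active replies (b1, b2) yield 11/9, and no column does worse for Player I. The mix makes Player II indifferent and guarantees 11/9, so it is optimal.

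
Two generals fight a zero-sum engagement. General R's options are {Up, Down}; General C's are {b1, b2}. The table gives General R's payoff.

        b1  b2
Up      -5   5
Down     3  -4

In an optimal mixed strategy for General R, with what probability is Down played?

Row minima: Up → -5, Down → -4; maximin = -4.
Column maxima: b1 → 3, b2 → 5; minimax = 3.
-4 ≠ 3, so there is no saddle point; optimal play is mixed.
Let General R play Up with probability p. Expected payoff against b1: (-5)p + 3(1−p) = −8p + 3; against b2: 5p + (-4)(1−p) = 9p − 4.
Setting these equal: −8p + 3 = 9p − 4 ⇒ −17p = -7 ⇒ p = 7/17, and the value is (-8)·(7/17) + 3 = -5/17.
For General C: with q = P(b1), equating Up's and Down's payoffs gives −10q + 5 = 7q − 4 ⇒ q = 9/17.

10/17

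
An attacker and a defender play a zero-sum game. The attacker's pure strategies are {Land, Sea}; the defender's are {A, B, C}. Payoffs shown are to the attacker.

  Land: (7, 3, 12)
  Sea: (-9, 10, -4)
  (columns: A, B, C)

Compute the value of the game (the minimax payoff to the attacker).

97/23

Row minima: Land → 3, Sea → -9; maximin = 3.
Column maxima: A → 7, B → 10, C → 12; minimax = 7.
3 ≠ 7, so there is no saddle point; optimal play is mixed.
C is strictly dominated by A (it gives the attacker strictly more in every row), so the defender never plays it.
On the remaining 2×2 (Land, Sea vs A, B):
Let the attacker play Land with probability p. Expected payoff against A: 7p + (-9)(1−p) = 16p − 9; against B: 3p + 10(1−p) = −7p + 10.
Setting these equal: 16p − 9 = −7p + 10 ⇒ 23p = 19 ⇒ p = 19/23, and the value is (16)·(19/23) − 9 = 97/23.
For the defender: with q = P(A), equating Land's and Sea's payoffs gives 4q + 3 = −19q + 10 ⇒ q = 7/23.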